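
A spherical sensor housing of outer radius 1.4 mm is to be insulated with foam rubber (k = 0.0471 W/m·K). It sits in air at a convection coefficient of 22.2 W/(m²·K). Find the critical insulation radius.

For a sphere r_cr = 2k/h = 2×0.0471/22.2
r_cr = 4.24 mm; since the bare radius (1.4 mm) is below r_cr, adding a thin layer of insulation will *increase* heat loss.

r_cr ≈ 4.24 mm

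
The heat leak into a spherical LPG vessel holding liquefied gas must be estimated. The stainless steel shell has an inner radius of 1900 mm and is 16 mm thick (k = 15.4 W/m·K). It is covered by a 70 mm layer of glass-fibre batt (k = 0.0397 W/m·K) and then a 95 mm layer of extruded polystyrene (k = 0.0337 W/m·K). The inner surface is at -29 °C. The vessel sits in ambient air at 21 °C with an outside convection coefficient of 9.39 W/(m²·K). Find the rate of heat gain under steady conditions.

For a spherical shell R = (1/r₁ − 1/r₂)/(4πk); film R = 1/(h·4πr²). In series:
R_stainless steel shell = (1/1.9 − 1/1.916)/(4π×15.4) = 2.271×10^-5 K/W
R_glass-fibre batt = (1/1.916 − 1/1.986)/(4π×0.0397) = 0.03687 K/W
R_extruded polystyrene = (1/1.986 − 1/2.081)/(4π×0.0337) = 0.05428 K/W
R_outer film = 1/(h·4πr_o²) = 1/(9.39×4π×2.081²) = 0.001957 K/W
R_total = 0.09313 K/W
Q = ΔT/R_total = 50/0.09313

Q ≈ 537 W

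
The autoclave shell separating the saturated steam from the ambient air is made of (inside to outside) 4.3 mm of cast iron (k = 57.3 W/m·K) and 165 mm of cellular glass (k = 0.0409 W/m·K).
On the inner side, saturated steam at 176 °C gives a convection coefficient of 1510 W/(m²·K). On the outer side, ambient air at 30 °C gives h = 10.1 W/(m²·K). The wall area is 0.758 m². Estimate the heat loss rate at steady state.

Model the wall as resistances in series:
R_inner film = 1/(h_i·A) = 1/(1510×0.758) = 8.737×10^-4 K/W
R_cast iron = L/(kA) = 0.0043/(57.3×0.758) = 9.9×10^-5 K/W
R_cellular glass = L/(kA) = 0.165/(0.0409×0.758) = 5.322 K/W
R_outer film = 1/(h_o·A) = 1/(10.1×0.758) = 0.1306 K/W
R_total = 5.454 K/W
Q = ΔT / R_total = 146 / 5.454

Q ≈ 26.8 W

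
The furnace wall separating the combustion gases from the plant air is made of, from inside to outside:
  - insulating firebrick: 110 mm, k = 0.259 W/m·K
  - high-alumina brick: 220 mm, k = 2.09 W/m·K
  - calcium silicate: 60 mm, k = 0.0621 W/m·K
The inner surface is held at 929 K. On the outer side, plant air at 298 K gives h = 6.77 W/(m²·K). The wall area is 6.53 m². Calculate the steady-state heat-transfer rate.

Q ≈ 2510 W

Model the wall as resistances in series:
R_insulating firebrick = L/(kA) = 0.11/(0.259×6.53) = 0.06504 K/W
R_high-alumina brick = L/(kA) = 0.22/(2.09×6.53) = 0.01612 K/W
R_calcium silicate = L/(kA) = 0.06/(0.0621×6.53) = 0.148 K/W
R_outer film = 1/(h_o·A) = 1/(6.77×6.53) = 0.02262 K/W
R_total = 0.2517 K/W
Q = ΔT / R_total = 631 / 0.2517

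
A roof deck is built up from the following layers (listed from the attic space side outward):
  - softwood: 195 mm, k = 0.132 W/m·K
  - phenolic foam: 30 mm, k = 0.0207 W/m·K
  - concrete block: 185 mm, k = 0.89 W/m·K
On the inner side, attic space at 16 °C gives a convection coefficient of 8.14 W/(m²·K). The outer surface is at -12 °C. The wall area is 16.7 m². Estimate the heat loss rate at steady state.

Q ≈ 144 W

Model the wall as resistances in series:
R_inner film = 1/(h_i·A) = 1/(8.14×16.7) = 0.007356 K/W
R_softwood = L/(kA) = 0.195/(0.132×16.7) = 0.08846 K/W
R_phenolic foam = L/(kA) = 0.03/(0.0207×16.7) = 0.08678 K/W
R_concrete block = L/(kA) = 0.185/(0.89×16.7) = 0.01245 K/W
R_total = 0.195 K/W
Q = ΔT / R_total = 28 / 0.195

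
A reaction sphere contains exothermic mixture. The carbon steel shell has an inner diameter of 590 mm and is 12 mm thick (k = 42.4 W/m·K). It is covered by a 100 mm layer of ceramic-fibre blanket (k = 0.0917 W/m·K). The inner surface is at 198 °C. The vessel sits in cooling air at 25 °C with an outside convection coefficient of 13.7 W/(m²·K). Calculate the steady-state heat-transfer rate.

Q ≈ 237 W

Each spherical layer contributes R = (1/r_i − 1/r_o)/(4πk):
R_carbon steel shell = (1/0.295 − 1/0.307)/(4π×42.4) = 2.487×10^-4 K/W
R_ceramic-fibre blanket = (1/0.307 − 1/0.407)/(4π×0.0917) = 0.6945 K/W
R_outer film = 1/(h·4πr_o²) = 1/(13.7×4π×0.407²) = 0.03507 K/W
R_total = 0.7298 K/W
Q = ΔT/R_total = 173/0.7298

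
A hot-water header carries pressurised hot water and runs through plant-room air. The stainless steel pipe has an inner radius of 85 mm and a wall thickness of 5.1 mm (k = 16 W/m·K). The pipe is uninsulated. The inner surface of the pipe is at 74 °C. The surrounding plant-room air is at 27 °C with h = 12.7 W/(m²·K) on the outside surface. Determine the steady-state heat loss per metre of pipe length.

Treating each annulus and film as a series resistance:
R_stainless steel pipe wall = ln(90.1/85)/(2π×16×1) = 5.796×10^-4 K/W
R_outer film = 1/(h_o·2πr_oL) = 1/(12.7×2π×0.0901×1) = 0.1391 K/W
R_total = 0.1397 K/W
Q = ΔT/R_total = 47/0.1397

q′ ≈ 337 W/m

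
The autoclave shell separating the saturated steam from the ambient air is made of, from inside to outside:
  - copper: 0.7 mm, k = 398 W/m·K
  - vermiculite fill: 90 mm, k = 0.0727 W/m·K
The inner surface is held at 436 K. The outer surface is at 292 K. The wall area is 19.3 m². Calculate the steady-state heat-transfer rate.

Treating each layer as a thermal resistance in series:
R_copper = L/(kA) = 0.0007/(398×19.3) = 9.113×10^-8 K/W
R_vermiculite fill = L/(kA) = 0.09/(0.0727×19.3) = 0.06414 K/W
R_total = 0.06414 K/W
Q = ΔT / R_total = 144 / 0.06414

Q ≈ 2240 W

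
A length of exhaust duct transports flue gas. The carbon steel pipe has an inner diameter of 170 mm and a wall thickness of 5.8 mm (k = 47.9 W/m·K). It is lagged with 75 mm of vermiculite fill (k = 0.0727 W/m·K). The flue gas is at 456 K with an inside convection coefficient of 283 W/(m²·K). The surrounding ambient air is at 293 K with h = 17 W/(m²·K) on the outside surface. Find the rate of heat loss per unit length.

q′ ≈ 118 W/m

Cylindrical conduction, so R = ln(r₂/r₁)/(2πkL) per layer, in series:
R_inner film = 1/(h_i·2πr₁L) = 1/(283×2π×0.085×1) = 0.006616 K/W
R_carbon steel pipe wall = ln(90.8/85)/(2π×47.9×1) = 2.193×10^-4 K/W
R_vermiculite fill = ln(165.8/90.8)/(2π×0.0727×1) = 1.318 K/W
R_outer film = 1/(h_o·2πr_oL) = 1/(17×2π×0.1658×1) = 0.05647 K/W
R_total = 1.381 K/W
Q = ΔT/R_total = 163/1.381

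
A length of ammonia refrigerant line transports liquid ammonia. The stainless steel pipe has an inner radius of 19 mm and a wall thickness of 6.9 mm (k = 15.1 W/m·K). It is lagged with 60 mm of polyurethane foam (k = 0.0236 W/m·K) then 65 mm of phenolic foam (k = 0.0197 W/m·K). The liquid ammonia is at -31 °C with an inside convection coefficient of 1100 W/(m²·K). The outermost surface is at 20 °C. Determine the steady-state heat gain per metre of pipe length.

q′ ≈ 4.03 W/m

Cylindrical conduction, so R = ln(r₂/r₁)/(2πkL) per layer, in series:
R_inner film = 1/(h_i·2πr₁L) = 1/(1100×2π×0.019×1) = 0.007615 K/W
R_stainless steel pipe wall = ln(25.9/19)/(2π×15.1×1) = 0.003265 K/W
R_polyurethane foam = ln(85.9/25.9)/(2π×0.0236×1) = 8.085 K/W
R_phenolic foam = ln(150.9/85.9)/(2π×0.0197×1) = 4.552 K/W
R_total = 12.65 K/W
Q = ΔT/R_total = 51/12.65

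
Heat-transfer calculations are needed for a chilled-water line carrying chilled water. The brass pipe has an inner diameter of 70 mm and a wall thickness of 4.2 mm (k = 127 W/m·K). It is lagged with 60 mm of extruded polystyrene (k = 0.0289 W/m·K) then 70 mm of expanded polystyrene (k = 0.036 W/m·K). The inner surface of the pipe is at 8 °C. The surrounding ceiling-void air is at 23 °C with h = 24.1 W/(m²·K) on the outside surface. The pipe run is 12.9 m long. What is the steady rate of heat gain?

Q ≈ 25.8 W

Per-layer cylindrical resistances, series-summed:
R_brass pipe wall = ln(39.2/35)/(2π×127×12.9) = 1.101×10^-5 K/W
R_extruded polystyrene = ln(99.2/39.2)/(2π×0.0289×12.9) = 0.3964 K/W
R_expanded polystyrene = ln(169.2/99.2)/(2π×0.036×12.9) = 0.183 K/W
R_outer film = 1/(h_o·2πr_oL) = 1/(24.1×2π×0.1692×12.9) = 0.003026 K/W
R_total = 0.5824 K/W
Q = ΔT/R_total = 15/0.5824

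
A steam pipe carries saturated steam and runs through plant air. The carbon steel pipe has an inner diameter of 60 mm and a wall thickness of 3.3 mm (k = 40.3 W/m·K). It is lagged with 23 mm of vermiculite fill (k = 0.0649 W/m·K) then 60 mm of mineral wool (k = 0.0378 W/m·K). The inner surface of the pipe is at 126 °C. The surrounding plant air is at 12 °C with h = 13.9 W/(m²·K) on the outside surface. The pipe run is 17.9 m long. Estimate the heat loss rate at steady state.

Q ≈ 459 W

Per-layer cylindrical resistances, series-summed:
R_carbon steel pipe wall = ln(33.3/30)/(2π×40.3×17.9) = 2.302×10^-5 K/W
R_vermiculite fill = ln(56.3/33.3)/(2π×0.0649×17.9) = 0.07194 K/W
R_mineral wool = ln(116.3/56.3)/(2π×0.0378×17.9) = 0.1706 K/W
R_outer film = 1/(h_o·2πr_oL) = 1/(13.9×2π×0.1163×17.9) = 0.0055 K/W
R_total = 0.2481 K/W
Q = ΔT/R_total = 114/0.2481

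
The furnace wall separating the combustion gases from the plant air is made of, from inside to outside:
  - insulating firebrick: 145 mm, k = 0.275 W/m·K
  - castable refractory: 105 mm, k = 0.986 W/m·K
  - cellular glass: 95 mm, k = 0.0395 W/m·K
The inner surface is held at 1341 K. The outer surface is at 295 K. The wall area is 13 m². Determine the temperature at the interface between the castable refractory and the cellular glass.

T ≈ 1120 K

Using the resistance-network approach (series):
R_insulating firebrick = L/(kA) = 0.145/(0.275×13) = 0.04056 K/W
R_castable refractory = L/(kA) = 0.105/(0.986×13) = 0.008192 K/W
R_cellular glass = L/(kA) = 0.095/(0.0395×13) = 0.185 K/W
R_total = 0.2338 K/W;  Q = ΔT/R_total = 1046/0.2338 = 4475 W
T_interface = T_inner − Q·ΣR(inner→interface) = 1341 − 4470×0.04875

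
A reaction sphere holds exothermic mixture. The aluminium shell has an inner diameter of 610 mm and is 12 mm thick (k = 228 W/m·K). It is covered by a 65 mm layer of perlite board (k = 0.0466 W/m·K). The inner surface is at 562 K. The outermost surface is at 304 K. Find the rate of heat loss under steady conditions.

For a spherical shell R = (1/r₁ − 1/r₂)/(4πk); film R = 1/(h·4πr²). In series:
R_aluminium shell = (1/0.305 − 1/0.317)/(4π×228) = 4.332×10^-5 K/W
R_perlite board = (1/0.317 − 1/0.382)/(4π×0.0466) = 0.9166 K/W
R_total = 0.9167 K/W
Q = ΔT/R_total = 258/0.9167

Q ≈ 281 W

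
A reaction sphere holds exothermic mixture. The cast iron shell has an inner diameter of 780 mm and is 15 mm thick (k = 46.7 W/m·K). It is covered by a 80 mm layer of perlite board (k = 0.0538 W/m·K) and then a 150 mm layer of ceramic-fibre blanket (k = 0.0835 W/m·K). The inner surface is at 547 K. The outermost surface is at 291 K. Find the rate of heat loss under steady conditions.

Radial (spherical) resistances in series:
R_cast iron shell = (1/0.39 − 1/0.405)/(4π×46.7) = 1.618×10^-4 K/W
R_perlite board = (1/0.405 − 1/0.485)/(4π×0.0538) = 0.6024 K/W
R_ceramic-fibre blanket = (1/0.485 − 1/0.635)/(4π×0.0835) = 0.4642 K/W
R_total = 1.067 K/W
Q = ΔT/R_total = 256/1.067

Q ≈ 240 W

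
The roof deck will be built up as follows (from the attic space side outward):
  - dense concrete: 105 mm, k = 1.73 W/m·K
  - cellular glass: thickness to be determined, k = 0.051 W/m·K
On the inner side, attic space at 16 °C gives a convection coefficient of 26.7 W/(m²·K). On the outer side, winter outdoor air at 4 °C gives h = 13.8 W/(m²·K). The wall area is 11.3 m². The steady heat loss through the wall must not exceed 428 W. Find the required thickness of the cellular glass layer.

L ≈ 7.46 mm

Using the resistance-network approach (series):
R_inner film = 1/(h_i·A) = 1/(26.7×11.3) = 0.003314 K/W
R_dense concrete = L/(kA) = 0.105/(1.73×11.3) = 0.005371 K/W
R_outer film = 1/(h_o·A) = 1/(13.8×11.3) = 0.006413 K/W
Sum of the known resistances R_other = 0.0151 K/W
Required total resistance R_tot = ΔT/Q_allow = 12/428 = 0.02804 K/W
R_cellular glass = R_tot − R_other = 0.01294 K/W
L = R·k·A = 0.01294×0.051×11.3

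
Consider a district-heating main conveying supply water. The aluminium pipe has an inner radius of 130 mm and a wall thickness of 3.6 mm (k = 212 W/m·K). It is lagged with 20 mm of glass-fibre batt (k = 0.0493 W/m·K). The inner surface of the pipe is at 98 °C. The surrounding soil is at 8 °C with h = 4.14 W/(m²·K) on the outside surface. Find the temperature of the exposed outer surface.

T ≈ 40.1 °C

Radial resistances (cylindrical: R_cond = ln(r_o/r_i)/(2πkL), R_conv = 1/(h·2πrL)):
R_aluminium pipe wall = ln(133.6/130)/(2π×212×1) = 2.051×10^-5 K/W
R_glass-fibre batt = ln(153.6/133.6)/(2π×0.0493×1) = 0.4504 K/W
R_outer film = 1/(h_o·2πr_oL) = 1/(4.14×2π×0.1536×1) = 0.2503 K/W
R_total = 0.7007 K/W
Q = ΔT/R_total = 90/0.7007
Q = 128 W/m
T_interface = T_inner − Q·ΣR(inner→interface) = 98 − 128×0.4504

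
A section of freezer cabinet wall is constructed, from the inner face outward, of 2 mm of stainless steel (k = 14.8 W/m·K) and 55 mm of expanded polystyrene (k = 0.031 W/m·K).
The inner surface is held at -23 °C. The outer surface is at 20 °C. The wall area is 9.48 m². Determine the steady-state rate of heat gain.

Series thermal resistances:
R_stainless steel = L/(kA) = 0.002/(14.8×9.48) = 1.425×10^-5 K/W
R_expanded polystyrene = L/(kA) = 0.055/(0.031×9.48) = 0.1872 K/W
R_total = 0.1872 K/W
Q = ΔT / R_total = 43 / 0.1872

Q ≈ 230 W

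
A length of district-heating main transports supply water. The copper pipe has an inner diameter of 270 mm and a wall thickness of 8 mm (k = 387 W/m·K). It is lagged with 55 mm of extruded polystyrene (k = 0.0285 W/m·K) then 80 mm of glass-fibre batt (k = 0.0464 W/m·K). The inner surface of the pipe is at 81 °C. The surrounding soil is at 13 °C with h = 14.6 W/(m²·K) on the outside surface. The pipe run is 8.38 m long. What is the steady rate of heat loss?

Radial resistances (cylindrical: R_cond = ln(r_o/r_i)/(2πkL), R_conv = 1/(h·2πrL)):
R_copper pipe wall = ln(143/135)/(2π×387×8.38) = 2.825×10^-6 K/W
R_extruded polystyrene = ln(198/143)/(2π×0.0285×8.38) = 0.2169 K/W
R_glass-fibre batt = ln(278/198)/(2π×0.0464×8.38) = 0.1389 K/W
R_outer film = 1/(h_o·2πr_oL) = 1/(14.6×2π×0.278×8.38) = 0.004679 K/W
R_total = 0.3604 K/W
Q = ΔT/R_total = 68/0.3604

Q ≈ 189 W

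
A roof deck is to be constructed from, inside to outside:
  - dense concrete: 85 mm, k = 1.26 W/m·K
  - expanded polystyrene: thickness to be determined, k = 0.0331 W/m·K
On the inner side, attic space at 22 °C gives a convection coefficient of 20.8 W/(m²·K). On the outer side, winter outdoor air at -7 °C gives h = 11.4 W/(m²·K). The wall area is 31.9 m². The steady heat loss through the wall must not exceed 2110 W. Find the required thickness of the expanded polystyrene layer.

Treating each layer as a thermal resistance in series:
R_inner film = 1/(h_i·A) = 1/(20.8×31.9) = 0.001507 K/W
R_dense concrete = L/(kA) = 0.085/(1.26×31.9) = 0.002115 K/W
R_outer film = 1/(h_o·A) = 1/(11.4×31.9) = 0.00275 K/W
Sum of the known resistances R_other = 0.006372 K/W
Required total resistance R_tot = ΔT/Q_allow = 29/2110 = 0.01374 K/W
R_expanded polystyrene = R_tot − R_other = 0.007372 K/W
L = R·k·A = 0.007372×0.0331×31.9

L ≈ 7.78 mm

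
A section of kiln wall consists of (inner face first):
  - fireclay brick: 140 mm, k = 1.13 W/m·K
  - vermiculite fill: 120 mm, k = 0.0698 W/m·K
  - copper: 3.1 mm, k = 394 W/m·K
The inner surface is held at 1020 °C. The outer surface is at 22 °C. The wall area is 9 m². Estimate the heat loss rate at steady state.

Q ≈ 4870 W

Thermal resistances in series:
R_fireclay brick = L/(kA) = 0.14/(1.13×9) = 0.01377 K/W
R_vermiculite fill = L/(kA) = 0.12/(0.0698×9) = 0.191 K/W
R_copper = L/(kA) = 0.0031/(394×9) = 8.742×10^-7 K/W
R_total = 0.2048 K/W
Q = ΔT / R_total = 998 / 0.2048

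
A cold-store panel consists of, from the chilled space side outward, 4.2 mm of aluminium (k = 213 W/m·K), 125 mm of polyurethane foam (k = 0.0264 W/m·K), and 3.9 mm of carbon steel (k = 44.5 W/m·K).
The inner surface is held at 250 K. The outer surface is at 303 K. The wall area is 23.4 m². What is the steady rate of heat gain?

Q ≈ 262 W

Using the resistance-network approach (series):
R_aluminium = L/(kA) = 0.0042/(213×23.4) = 8.427×10^-7 K/W
R_polyurethane foam = L/(kA) = 0.125/(0.0264×23.4) = 0.2023 K/W
R_carbon steel = L/(kA) = 0.0039/(44.5×23.4) = 3.745×10^-6 K/W
R_total = 0.2023 K/W
Q = ΔT / R_total = 53 / 0.2023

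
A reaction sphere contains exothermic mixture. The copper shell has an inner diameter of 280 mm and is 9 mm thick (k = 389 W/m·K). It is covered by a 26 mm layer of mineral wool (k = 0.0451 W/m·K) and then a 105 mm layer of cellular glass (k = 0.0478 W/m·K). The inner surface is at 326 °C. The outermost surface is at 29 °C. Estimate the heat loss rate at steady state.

Each spherical layer contributes R = (1/r_i − 1/r_o)/(4πk):
R_copper shell = (1/0.14 − 1/0.149)/(4π×389) = 8.826×10^-5 K/W
R_mineral wool = (1/0.149 − 1/0.175)/(4π×0.0451) = 1.759 K/W
R_cellular glass = (1/0.175 − 1/0.28)/(4π×0.0478) = 3.567 K/W
R_total = 5.327 K/W
Q = ΔT/R_total = 297/5.327

Q ≈ 55.8 W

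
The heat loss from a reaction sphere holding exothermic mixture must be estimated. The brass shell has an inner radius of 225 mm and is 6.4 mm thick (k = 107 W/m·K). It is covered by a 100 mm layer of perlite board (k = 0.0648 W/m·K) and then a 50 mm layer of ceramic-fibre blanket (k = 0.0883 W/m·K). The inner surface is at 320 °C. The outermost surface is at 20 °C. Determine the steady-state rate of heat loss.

Radial (spherical) resistances in series:
R_brass shell = (1/0.225 − 1/0.2314)/(4π×107) = 9.142×10^-5 K/W
R_perlite board = (1/0.2314 − 1/0.3314)/(4π×0.0648) = 1.601 K/W
R_ceramic-fibre blanket = (1/0.3314 − 1/0.3814)/(4π×0.0883) = 0.3565 K/W
R_total = 1.958 K/W
Q = ΔT/R_total = 300/1.958

Q ≈ 153 W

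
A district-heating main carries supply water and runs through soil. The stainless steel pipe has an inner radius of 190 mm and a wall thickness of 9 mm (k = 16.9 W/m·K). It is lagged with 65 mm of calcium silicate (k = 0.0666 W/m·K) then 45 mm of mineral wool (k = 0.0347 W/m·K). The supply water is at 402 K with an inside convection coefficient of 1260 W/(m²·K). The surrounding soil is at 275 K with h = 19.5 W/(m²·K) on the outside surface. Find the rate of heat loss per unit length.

q′ ≈ 89.1 W/m

Radial resistances (cylindrical: R_cond = ln(r_o/r_i)/(2πkL), R_conv = 1/(h·2πrL)):
R_inner film = 1/(h_i·2πr₁L) = 1/(1260×2π×0.19×1) = 6.648×10^-4 K/W
R_stainless steel pipe wall = ln(199/190)/(2π×16.9×1) = 4.358×10^-4 K/W
R_calcium silicate = ln(264/199)/(2π×0.0666×1) = 0.6754 K/W
R_mineral wool = ln(309/264)/(2π×0.0347×1) = 0.7219 K/W
R_outer film = 1/(h_o·2πr_oL) = 1/(19.5×2π×0.309×1) = 0.02641 K/W
R_total = 1.425 K/W
Q = ΔT/R_total = 127/1.425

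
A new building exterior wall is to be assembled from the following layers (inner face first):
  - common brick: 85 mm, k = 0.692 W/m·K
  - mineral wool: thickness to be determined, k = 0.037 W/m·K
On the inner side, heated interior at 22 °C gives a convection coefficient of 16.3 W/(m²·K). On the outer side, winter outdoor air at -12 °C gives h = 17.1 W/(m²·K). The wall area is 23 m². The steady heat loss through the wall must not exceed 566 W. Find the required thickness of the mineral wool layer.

L ≈ 42.1 mm

Series thermal resistances:
R_inner film = 1/(h_i·A) = 1/(16.3×23) = 0.002667 K/W
R_common brick = L/(kA) = 0.085/(0.692×23) = 0.005341 K/W
R_outer film = 1/(h_o·A) = 1/(17.1×23) = 0.002543 K/W
Sum of the known resistances R_other = 0.01055 K/W
Required total resistance R_tot = ΔT/Q_allow = 34/566 = 0.06007 K/W
R_mineral wool = R_tot − R_other = 0.04952 K/W
L = R·k·A = 0.04952×0.037×23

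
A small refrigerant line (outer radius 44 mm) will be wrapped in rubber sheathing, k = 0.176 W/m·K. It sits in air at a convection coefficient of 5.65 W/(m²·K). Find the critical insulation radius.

r_cr ≈ 31.2 mm

For a cylinder r_cr = k/h = 0.176/5.65
r_cr = 31.2 mm; since the bare radius (44 mm) is above r_cr, any added insulation will reduce heat loss.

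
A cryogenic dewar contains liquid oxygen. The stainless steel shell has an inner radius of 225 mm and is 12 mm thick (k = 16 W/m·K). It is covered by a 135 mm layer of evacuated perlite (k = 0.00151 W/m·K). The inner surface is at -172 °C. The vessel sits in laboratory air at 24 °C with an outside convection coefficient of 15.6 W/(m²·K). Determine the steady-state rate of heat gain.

Spherical conduction: R = (1/r_in − 1/r_out)/(4πk) per layer; series-sum.
R_stainless steel shell = (1/0.225 − 1/0.237)/(4π×16) = 0.001119 K/W
R_evacuated perlite = (1/0.237 − 1/0.372)/(4π×0.00151) = 80.7 K/W
R_outer film = 1/(h·4πr_o²) = 1/(15.6×4π×0.372²) = 0.03686 K/W
R_total = 80.73 K/W
Q = ΔT/R_total = 196/80.73

Q ≈ 2.43 W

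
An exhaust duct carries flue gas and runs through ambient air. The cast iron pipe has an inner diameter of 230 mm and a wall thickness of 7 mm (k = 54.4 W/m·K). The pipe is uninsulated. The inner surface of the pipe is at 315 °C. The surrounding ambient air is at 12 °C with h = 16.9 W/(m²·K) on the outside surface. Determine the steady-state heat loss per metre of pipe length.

For a radial system each layer contributes R = ln(r_out/r_in)/(2πkL); films add R = 1/(hA).
R_cast iron pipe wall = ln(122/115)/(2π×54.4×1) = 1.729×10^-4 K/W
R_outer film = 1/(h_o·2πr_oL) = 1/(16.9×2π×0.122×1) = 0.07719 K/W
R_total = 0.07737 K/W
Q = ΔT/R_total = 303/0.07737

q′ ≈ 3920 W/m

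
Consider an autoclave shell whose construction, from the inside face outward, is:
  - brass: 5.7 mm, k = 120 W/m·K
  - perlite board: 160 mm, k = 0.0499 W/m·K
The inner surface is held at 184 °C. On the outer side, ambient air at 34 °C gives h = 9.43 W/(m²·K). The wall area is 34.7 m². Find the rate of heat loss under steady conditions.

Treating each layer as a thermal resistance in series:
R_brass = L/(kA) = 0.0057/(120×34.7) = 1.369×10^-6 K/W
R_perlite board = L/(kA) = 0.16/(0.0499×34.7) = 0.0924 K/W
R_outer film = 1/(h_o·A) = 1/(9.43×34.7) = 0.003056 K/W
R_total = 0.09546 K/W
Q = ΔT / R_total = 150 / 0.09546

Q ≈ 1570 W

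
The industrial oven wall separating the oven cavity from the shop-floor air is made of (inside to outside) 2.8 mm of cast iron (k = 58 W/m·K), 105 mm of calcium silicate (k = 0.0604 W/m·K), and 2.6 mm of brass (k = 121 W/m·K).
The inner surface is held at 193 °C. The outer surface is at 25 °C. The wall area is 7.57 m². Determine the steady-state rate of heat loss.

Model the wall as resistances in series:
R_cast iron = L/(kA) = 0.0028/(58×7.57) = 6.377×10^-6 K/W
R_calcium silicate = L/(kA) = 0.105/(0.0604×7.57) = 0.2296 K/W
R_brass = L/(kA) = 0.0026/(121×7.57) = 2.839×10^-6 K/W
R_total = 0.2297 K/W
Q = ΔT / R_total = 168 / 0.2297

Q ≈ 732 W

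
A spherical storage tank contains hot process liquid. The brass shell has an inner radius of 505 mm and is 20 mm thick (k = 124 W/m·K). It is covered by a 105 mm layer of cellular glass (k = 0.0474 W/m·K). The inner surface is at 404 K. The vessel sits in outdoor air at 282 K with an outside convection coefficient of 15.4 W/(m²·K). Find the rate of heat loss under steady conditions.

Radial (spherical) resistances in series:
R_brass shell = (1/0.505 − 1/0.525)/(4π×124) = 4.841×10^-5 K/W
R_cellular glass = (1/0.525 − 1/0.63)/(4π×0.0474) = 0.533 K/W
R_outer film = 1/(h·4πr_o²) = 1/(15.4×4π×0.63²) = 0.01302 K/W
R_total = 0.546 K/W
Q = ΔT/R_total = 122/0.546

Q ≈ 223 W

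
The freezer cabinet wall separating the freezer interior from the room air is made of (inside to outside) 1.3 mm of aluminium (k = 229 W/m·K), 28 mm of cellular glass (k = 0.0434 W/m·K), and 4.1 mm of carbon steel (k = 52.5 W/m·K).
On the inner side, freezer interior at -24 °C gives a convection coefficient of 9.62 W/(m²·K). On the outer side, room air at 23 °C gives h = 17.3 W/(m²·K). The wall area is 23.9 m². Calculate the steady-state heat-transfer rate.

Q ≈ 1390 W

Model the wall as resistances in series:
R_inner film = 1/(h_i·A) = 1/(9.62×23.9) = 0.004349 K/W
R_aluminium = L/(kA) = 0.0013/(229×23.9) = 2.375×10^-7 K/W
R_cellular glass = L/(kA) = 0.028/(0.0434×23.9) = 0.02699 K/W
R_carbon steel = L/(kA) = 0.0041/(52.5×23.9) = 3.268×10^-6 K/W
R_outer film = 1/(h_o·A) = 1/(17.3×23.9) = 0.002419 K/W
R_total = 0.03377 K/W
Q = ΔT / R_total = 47 / 0.03377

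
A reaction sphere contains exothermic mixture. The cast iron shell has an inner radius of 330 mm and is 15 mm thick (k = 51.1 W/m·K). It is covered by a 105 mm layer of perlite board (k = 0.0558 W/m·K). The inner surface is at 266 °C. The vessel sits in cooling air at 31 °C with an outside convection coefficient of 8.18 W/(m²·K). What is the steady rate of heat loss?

Q ≈ 232 W

Spherical conduction: R = (1/r_in − 1/r_out)/(4πk) per layer; series-sum.
R_cast iron shell = (1/0.33 − 1/0.345)/(4π×51.1) = 2.052×10^-4 K/W
R_perlite board = (1/0.345 − 1/0.45)/(4π×0.0558) = 0.9645 K/W
R_outer film = 1/(h·4πr_o²) = 1/(8.18×4π×0.45²) = 0.04804 K/W
R_total = 1.013 K/W
Q = ΔT/R_total = 235/1.013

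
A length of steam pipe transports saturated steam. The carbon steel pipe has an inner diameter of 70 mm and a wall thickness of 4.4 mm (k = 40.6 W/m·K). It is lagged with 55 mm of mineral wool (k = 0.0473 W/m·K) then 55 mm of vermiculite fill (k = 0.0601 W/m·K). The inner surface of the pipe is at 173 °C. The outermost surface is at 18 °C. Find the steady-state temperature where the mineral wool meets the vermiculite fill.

Cylindrical conduction, so R = ln(r₂/r₁)/(2πkL) per layer, in series:
R_carbon steel pipe wall = ln(39.4/35)/(2π×40.6×1) = 4.642×10^-4 K/W
R_mineral wool = ln(94.4/39.4)/(2π×0.0473×1) = 2.94 K/W
R_vermiculite fill = ln(149.4/94.4)/(2π×0.0601×1) = 1.216 K/W
R_total = 4.156 K/W
Q = ΔT/R_total = 155/4.156
Q = 37.3 W/m
T_interface = T_inner − Q·ΣR(inner→interface) = 173 − 37.3×2.941

T ≈ 63.3 °C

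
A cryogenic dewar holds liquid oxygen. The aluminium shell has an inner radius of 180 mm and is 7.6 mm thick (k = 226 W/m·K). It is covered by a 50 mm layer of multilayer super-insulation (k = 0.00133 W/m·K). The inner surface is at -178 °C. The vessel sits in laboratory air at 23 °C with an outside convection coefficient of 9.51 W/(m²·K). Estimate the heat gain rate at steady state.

Q ≈ 2.99 W

For a spherical shell R = (1/r₁ − 1/r₂)/(4πk); film R = 1/(h·4πr²). In series:
R_aluminium shell = (1/0.18 − 1/0.1876)/(4π×226) = 7.925×10^-5 K/W
R_multilayer super-insulation = (1/0.1876 − 1/0.2376)/(4π×0.00133) = 67.12 K/W
R_outer film = 1/(h·4πr_o²) = 1/(9.51×4π×0.2376²) = 0.1482 K/W
R_total = 67.26 K/W
Q = ΔT/R_total = 201/67.26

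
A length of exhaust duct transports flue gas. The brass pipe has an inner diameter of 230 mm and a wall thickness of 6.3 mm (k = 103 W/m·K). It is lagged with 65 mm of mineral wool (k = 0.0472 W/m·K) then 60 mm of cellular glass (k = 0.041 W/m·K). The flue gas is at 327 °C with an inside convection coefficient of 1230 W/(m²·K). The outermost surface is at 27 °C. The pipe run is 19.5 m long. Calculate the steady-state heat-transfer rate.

Radial resistances (cylindrical: R_cond = ln(r_o/r_i)/(2πkL), R_conv = 1/(h·2πrL)):
R_inner film = 1/(h_i·2πr₁L) = 1/(1230×2π×0.115×19.5) = 5.77×10^-5 K/W
R_brass pipe wall = ln(121.3/115)/(2π×103×19.5) = 4.226×10^-6 K/W
R_mineral wool = ln(186.3/121.3)/(2π×0.0472×19.5) = 0.0742 K/W
R_cellular glass = ln(246.3/186.3)/(2π×0.041×19.5) = 0.05558 K/W
R_total = 0.1298 K/W
Q = ΔT/R_total = 300/0.1298

Q ≈ 2310 W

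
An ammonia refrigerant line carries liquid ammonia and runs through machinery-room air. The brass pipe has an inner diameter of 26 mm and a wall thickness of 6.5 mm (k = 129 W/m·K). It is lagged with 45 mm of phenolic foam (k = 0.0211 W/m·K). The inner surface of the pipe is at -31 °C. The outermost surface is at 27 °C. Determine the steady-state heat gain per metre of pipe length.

Radial resistances (cylindrical: R_cond = ln(r_o/r_i)/(2πkL), R_conv = 1/(h·2πrL)):
R_brass pipe wall = ln(19.5/13)/(2π×129×1) = 5.002×10^-4 K/W
R_phenolic foam = ln(64.5/19.5)/(2π×0.0211×1) = 9.023 K/W
R_total = 9.024 K/W
Q = ΔT/R_total = 58/9.024

q′ ≈ 6.43 W/m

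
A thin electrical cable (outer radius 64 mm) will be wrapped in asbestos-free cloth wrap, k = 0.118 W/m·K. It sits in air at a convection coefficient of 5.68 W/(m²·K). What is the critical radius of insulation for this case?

r_cr ≈ 20.8 mm

For a cylinder r_cr = k/h = 0.118/5.68
r_cr = 20.8 mm; since the bare radius (64 mm) is above r_cr, any added insulation will reduce heat loss.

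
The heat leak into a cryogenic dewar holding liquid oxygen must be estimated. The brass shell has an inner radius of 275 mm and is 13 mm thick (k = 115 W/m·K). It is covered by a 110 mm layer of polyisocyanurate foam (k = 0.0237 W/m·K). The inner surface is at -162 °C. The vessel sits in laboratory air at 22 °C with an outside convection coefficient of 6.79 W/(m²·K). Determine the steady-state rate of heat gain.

Q ≈ 55.8 W

Each spherical layer contributes R = (1/r_i − 1/r_o)/(4πk):
R_brass shell = (1/0.275 − 1/0.288)/(4π×115) = 1.136×10^-4 K/W
R_polyisocyanurate foam = (1/0.288 − 1/0.398)/(4π×0.0237) = 3.222 K/W
R_outer film = 1/(h·4πr_o²) = 1/(6.79×4π×0.398²) = 0.07399 K/W
R_total = 3.296 K/W
Q = ΔT/R_total = 184/3.296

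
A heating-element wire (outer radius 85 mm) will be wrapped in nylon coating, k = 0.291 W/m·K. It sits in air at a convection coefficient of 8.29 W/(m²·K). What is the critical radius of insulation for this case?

r_cr ≈ 35.1 mm

For a cylinder r_cr = k/h = 0.291/8.29
r_cr = 35.1 mm; since the bare radius (85 mm) is above r_cr, any added insulation will reduce heat loss.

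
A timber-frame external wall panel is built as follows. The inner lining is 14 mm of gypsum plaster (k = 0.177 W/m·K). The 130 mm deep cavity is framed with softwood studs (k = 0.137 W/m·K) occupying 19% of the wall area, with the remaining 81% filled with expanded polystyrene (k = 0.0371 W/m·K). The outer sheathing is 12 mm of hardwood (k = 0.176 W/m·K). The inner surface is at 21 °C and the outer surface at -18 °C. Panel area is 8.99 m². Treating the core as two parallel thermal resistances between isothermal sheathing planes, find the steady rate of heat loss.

Sheathing layers in series; stud and cavity paths in parallel between them.
R_inner = 0.014/(0.177×8.99) = 0.008798 K/W
R_stud  = 0.13/(0.137×0.19×8.99) = 0.5555 K/W
R_cav   = 0.13/(0.0371×0.81×8.99) = 0.4812 K/W
1/R_core = 1/R_stud + 1/R_cav → R_core = 0.2579 K/W
R_outer = 0.012/(0.176×8.99) = 0.007584 K/W
R_total = 0.2742 K/W
Q = ΔT/R_total = 39/0.2742

Q ≈ 142 W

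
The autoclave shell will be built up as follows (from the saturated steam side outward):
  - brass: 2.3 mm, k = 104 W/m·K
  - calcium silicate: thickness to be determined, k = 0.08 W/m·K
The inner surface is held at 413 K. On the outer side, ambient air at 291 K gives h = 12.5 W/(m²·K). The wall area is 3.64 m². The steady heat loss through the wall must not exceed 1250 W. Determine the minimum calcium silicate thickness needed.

Treating each layer as a thermal resistance in series:
R_brass = L/(kA) = 0.0023/(104×3.64) = 6.076×10^-6 K/W
R_outer film = 1/(h_o·A) = 1/(12.5×3.64) = 0.02198 K/W
Sum of the known resistances R_other = 0.02198 K/W
Required total resistance R_tot = ΔT/Q_allow = 122/1250 = 0.0976 K/W
R_calcium silicate = R_tot − R_other = 0.07562 K/W
L = R·k·A = 0.07562×0.08×3.64

L ≈ 22 mm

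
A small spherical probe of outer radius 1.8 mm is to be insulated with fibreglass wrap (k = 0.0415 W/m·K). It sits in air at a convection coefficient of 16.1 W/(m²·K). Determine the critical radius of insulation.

r_cr ≈ 5.16 mm

For a sphere r_cr = 2k/h = 2×0.0415/16.1
r_cr = 5.16 mm; since the bare radius (1.8 mm) is below r_cr, adding a thin layer of insulation will *increase* heat loss.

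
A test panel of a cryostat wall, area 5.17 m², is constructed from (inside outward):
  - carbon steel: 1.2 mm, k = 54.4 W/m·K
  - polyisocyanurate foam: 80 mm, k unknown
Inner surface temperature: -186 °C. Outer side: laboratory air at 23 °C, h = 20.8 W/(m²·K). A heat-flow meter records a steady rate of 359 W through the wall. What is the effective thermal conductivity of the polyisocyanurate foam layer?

k ≈ 0.027 W/(m·K)

Model the wall as resistances in series:
R_carbon steel = L/(kA) = 0.0012/(54.4×5.17) = 4.267×10^-6 K/W
R_outer film = 1/(h_o·A) = 1/(20.8×5.17) = 0.009299 K/W
Sum of known resistances R_other = 0.009303 K/W
Total R = ΔT/Q = 209/359 = 0.5822 K/W
R_polyisocyanurate foam = R_total − R_other = 0.5729 K/W
k = L/(R·A) = 0.08/(0.5729×5.17)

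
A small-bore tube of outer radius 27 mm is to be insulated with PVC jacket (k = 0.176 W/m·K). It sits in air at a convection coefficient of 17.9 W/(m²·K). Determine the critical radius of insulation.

For a cylinder r_cr = k/h = 0.176/17.9
r_cr = 9.83 mm; since the bare radius (27 mm) is above r_cr, any added insulation will reduce heat loss.

r_cr ≈ 9.83 mm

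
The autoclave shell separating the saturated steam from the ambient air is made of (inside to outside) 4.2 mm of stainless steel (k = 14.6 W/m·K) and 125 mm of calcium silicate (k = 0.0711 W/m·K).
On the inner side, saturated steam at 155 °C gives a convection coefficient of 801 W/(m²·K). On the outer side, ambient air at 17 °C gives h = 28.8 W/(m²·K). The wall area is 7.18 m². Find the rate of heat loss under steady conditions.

Using the resistance-network approach (series):
R_inner film = 1/(h_i·A) = 1/(801×7.18) = 1.739×10^-4 K/W
R_stainless steel = L/(kA) = 0.0042/(14.6×7.18) = 4.007×10^-5 K/W
R_calcium silicate = L/(kA) = 0.125/(0.0711×7.18) = 0.2449 K/W
R_outer film = 1/(h_o·A) = 1/(28.8×7.18) = 0.004836 K/W
R_total = 0.2499 K/W
Q = ΔT / R_total = 138 / 0.2499

Q ≈ 552 W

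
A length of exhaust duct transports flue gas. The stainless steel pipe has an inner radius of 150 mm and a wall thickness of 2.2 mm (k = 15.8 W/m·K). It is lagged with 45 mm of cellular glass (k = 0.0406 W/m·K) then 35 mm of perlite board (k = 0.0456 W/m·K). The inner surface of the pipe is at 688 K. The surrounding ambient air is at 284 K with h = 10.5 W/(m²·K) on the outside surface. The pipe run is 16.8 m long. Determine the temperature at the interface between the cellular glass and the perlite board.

Cylindrical conduction, so R = ln(r₂/r₁)/(2πkL) per layer, in series:
R_stainless steel pipe wall = ln(152.2/150)/(2π×15.8×16.8) = 8.73×10^-6 K/W
R_cellular glass = ln(197.2/152.2)/(2π×0.0406×16.8) = 0.06044 K/W
R_perlite board = ln(232.2/197.2)/(2π×0.0456×16.8) = 0.03394 K/W
R_outer film = 1/(h_o·2πr_oL) = 1/(10.5×2π×0.2322×16.8) = 0.003886 K/W
R_total = 0.09828 K/W
Q = ΔT/R_total = 404/0.09828
Q = 4110 W
T_interface = T_inner − Q·ΣR(inner→interface) = 688 − 4110×0.06045

T ≈ 440 K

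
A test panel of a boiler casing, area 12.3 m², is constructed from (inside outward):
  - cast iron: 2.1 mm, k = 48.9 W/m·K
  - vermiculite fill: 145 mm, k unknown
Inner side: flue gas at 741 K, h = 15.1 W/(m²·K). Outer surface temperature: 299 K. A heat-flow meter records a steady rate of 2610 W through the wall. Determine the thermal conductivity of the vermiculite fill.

k ≈ 0.0719 W/(m·K)

Thermal resistances in series:
R_inner film = 1/(h_i·A) = 1/(15.1×12.3) = 0.005384 K/W
R_cast iron = L/(kA) = 0.0021/(48.9×12.3) = 3.491×10^-6 K/W
Sum of known resistances R_other = 0.005388 K/W
Total R = ΔT/Q = 442/2610 = 0.1693 K/W
R_vermiculite fill = R_total − R_other = 0.164 K/W
k = L/(R·A) = 0.145/(0.164×12.3)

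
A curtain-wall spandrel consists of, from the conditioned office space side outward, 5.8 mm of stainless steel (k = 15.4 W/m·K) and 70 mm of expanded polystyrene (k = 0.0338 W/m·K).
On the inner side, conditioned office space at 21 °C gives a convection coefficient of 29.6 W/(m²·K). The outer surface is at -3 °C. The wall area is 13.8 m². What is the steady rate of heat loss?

Treating each layer as a thermal resistance in series:
R_inner film = 1/(h_i·A) = 1/(29.6×13.8) = 0.002448 K/W
R_stainless steel = L/(kA) = 0.0058/(15.4×13.8) = 2.729×10^-5 K/W
R_expanded polystyrene = L/(kA) = 0.07/(0.0338×13.8) = 0.1501 K/W
R_total = 0.1525 K/W
Q = ΔT / R_total = 24 / 0.1525

Q ≈ 157 W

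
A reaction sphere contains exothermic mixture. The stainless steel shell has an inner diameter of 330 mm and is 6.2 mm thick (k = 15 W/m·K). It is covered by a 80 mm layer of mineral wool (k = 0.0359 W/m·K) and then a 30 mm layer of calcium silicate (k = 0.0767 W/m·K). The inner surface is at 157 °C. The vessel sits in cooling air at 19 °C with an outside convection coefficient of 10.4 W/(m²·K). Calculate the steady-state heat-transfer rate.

For a spherical shell R = (1/r₁ − 1/r₂)/(4πk); film R = 1/(h·4πr²). In series:
R_stainless steel shell = (1/0.165 − 1/0.1712)/(4π×15) = 0.001164 K/W
R_mineral wool = (1/0.1712 − 1/0.2512)/(4π×0.0359) = 4.123 K/W
R_calcium silicate = (1/0.2512 − 1/0.2812)/(4π×0.0767) = 0.4406 K/W
R_outer film = 1/(h·4πr_o²) = 1/(10.4×4π×0.2812²) = 0.09677 K/W
R_total = 4.662 K/W
Q = ΔT/R_total = 138/4.662

Q ≈ 29.6 W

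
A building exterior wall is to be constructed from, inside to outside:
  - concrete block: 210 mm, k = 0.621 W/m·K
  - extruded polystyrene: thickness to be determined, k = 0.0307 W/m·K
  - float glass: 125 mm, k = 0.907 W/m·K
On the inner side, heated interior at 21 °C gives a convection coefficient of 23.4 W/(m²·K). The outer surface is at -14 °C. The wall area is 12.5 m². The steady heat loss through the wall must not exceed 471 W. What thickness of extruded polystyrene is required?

Treating each layer as a thermal resistance in series:
R_inner film = 1/(h_i·A) = 1/(23.4×12.5) = 0.003419 K/W
R_concrete block = L/(kA) = 0.21/(0.621×12.5) = 0.02705 K/W
R_float glass = L/(kA) = 0.125/(0.907×12.5) = 0.01103 K/W
Sum of the known resistances R_other = 0.0415 K/W
Required total resistance R_tot = ΔT/Q_allow = 35/471 = 0.07431 K/W
R_extruded polystyrene = R_tot − R_other = 0.03281 K/W
L = R·k·A = 0.03281×0.0307×12.5

L ≈ 12.6 mm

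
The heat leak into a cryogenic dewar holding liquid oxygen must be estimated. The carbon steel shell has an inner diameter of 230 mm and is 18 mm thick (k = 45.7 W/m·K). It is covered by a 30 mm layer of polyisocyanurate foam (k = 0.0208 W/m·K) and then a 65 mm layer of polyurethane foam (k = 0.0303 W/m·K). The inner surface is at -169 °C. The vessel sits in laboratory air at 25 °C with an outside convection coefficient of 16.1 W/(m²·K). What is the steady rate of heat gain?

Spherical conduction: R = (1/r_in − 1/r_out)/(4πk) per layer; series-sum.
R_carbon steel shell = (1/0.115 − 1/0.133)/(4π×45.7) = 0.002049 K/W
R_polyisocyanurate foam = (1/0.133 − 1/0.163)/(4π×0.0208) = 5.294 K/W
R_polyurethane foam = (1/0.163 − 1/0.228)/(4π×0.0303) = 4.593 K/W
R_outer film = 1/(h·4πr_o²) = 1/(16.1×4π×0.228²) = 0.09508 K/W
R_total = 9.985 K/W
Q = ΔT/R_total = 194/9.985

Q ≈ 19.4 W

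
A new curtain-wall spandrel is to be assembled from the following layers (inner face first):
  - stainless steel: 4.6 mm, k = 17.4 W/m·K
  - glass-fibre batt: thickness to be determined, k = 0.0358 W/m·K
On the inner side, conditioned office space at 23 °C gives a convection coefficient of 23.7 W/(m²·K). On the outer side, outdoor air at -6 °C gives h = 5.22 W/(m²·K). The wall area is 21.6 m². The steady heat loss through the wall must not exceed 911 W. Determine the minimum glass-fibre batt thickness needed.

L ≈ 16.2 mm

Using the resistance-network approach (series):
R_inner film = 1/(h_i·A) = 1/(23.7×21.6) = 0.001953 K/W
R_stainless steel = L/(kA) = 0.0046/(17.4×21.6) = 1.224×10^-5 K/W
R_outer film = 1/(h_o·A) = 1/(5.22×21.6) = 0.008869 K/W
Sum of the known resistances R_other = 0.01083 K/W
Required total resistance R_tot = ΔT/Q_allow = 29/911 = 0.03183 K/W
R_glass-fibre batt = R_tot − R_other = 0.021 K/W
L = R·k·A = 0.021×0.0358×21.6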